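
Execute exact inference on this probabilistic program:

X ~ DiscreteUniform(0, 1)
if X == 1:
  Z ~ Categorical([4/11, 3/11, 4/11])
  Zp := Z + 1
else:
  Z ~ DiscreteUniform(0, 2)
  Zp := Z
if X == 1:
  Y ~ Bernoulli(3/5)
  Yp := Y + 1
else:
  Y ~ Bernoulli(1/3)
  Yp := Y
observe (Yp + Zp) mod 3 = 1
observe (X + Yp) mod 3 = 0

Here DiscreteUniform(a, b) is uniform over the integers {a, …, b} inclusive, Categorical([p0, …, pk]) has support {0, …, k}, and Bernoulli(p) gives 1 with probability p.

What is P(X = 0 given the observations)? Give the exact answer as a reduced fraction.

Enumerate traces; 2 have nonzero weight after conditioning:
  (X=0, Z=1, Y=0) weight 1/9
  (X=1, Z=1, Y=1) weight 9/110
Group by X:
  weight(X=0) = 1/9
  weight(X=1) = 9/110
Total weight = 1/9 + 9/110 = 191/990
P(X=0 | obs) = 1/9 / 191/990 = 110/191
P(X=1 | obs) = 9/110 / 191/990 = 81/191

P(X = 0 | obs) = 110/191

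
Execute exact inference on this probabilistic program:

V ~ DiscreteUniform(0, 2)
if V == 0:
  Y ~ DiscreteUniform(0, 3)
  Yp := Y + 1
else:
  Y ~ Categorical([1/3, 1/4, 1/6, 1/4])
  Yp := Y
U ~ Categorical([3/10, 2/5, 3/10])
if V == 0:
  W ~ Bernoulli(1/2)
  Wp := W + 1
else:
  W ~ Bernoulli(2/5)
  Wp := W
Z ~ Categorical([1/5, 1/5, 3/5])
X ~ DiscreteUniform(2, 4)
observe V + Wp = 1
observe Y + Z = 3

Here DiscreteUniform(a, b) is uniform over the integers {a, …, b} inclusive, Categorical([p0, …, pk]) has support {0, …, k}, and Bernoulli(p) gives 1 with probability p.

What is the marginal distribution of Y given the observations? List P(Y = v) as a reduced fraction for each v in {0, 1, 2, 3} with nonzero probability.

P(Y=1) = 33/53, P(Y=2) = 9/53, P(Y=3) = 11/53

Enumerate traces; 54 have nonzero weight after conditioning:
  (V=0, Y=1, U=0, W=0, Z=2, X=2) weight 1/400
  (V=0, Y=1, U=0, W=0, Z=2, X=3) weight 1/400
  (V=0, Y=1, U=0, W=0, Z=2, X=4) weight 1/400
  (V=0, Y=1, U=1, W=0, Z=2, X=2) weight 1/300
  (V=0, Y=1, U=1, W=0, Z=2, X=3) weight 1/300
  (V=0, Y=1, U=1, W=0, Z=2, X=4) weight 1/300
  (V=0, Y=1, U=2, W=0, Z=2, X=2) weight 1/400
  (V=0, Y=1, U=2, W=0, Z=2, X=3) weight 1/400
  (V=0, Y=2, U=0, W=0, Z=1, X=2) weight 1/1200
  (V=0, Y=3, U=0, W=0, Z=0, X=2) weight 1/1200
  … 44 more
Group by Y:
  weight(Y=1) = 11/200
  weight(Y=2) = 3/200
  weight(Y=3) = 11/600
Total weight = 11/200 + 3/200 + 11/600 = 53/600
P(Y=1 | obs) = 11/200 / 53/600 = 33/53
P(Y=2 | obs) = 3/200 / 53/600 = 9/53
P(Y=3 | obs) = 11/600 / 53/600 = 11/53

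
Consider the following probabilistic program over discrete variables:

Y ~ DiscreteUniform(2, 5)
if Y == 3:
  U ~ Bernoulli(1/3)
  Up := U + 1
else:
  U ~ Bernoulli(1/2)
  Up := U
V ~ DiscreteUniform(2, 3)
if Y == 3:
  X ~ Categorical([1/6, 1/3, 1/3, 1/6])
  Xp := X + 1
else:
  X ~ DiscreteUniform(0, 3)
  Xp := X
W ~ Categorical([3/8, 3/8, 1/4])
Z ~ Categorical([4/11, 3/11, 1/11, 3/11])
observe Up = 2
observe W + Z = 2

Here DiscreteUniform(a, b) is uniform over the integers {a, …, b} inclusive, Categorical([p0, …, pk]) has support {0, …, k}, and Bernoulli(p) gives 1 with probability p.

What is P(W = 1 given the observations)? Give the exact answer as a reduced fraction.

P(W = 1 | obs) = 9/20

Enumerate traces; 24 have nonzero weight after conditioning:
  (Y=3, U=1, V=2, X=0, W=0, Z=2) weight 1/4224
  (Y=3, U=1, V=2, X=0, W=1, Z=1) weight 1/1408
  (Y=3, U=1, V=2, X=0, W=2, Z=0) weight 1/1584
  (Y=3, U=1, V=2, X=1, W=0, Z=2) weight 1/2112
  (Y=3, U=1, V=2, X=1, W=1, Z=1) weight 1/704
  (Y=3, U=1, V=2, X=1, W=2, Z=0) weight 1/792
  (Y=3, U=1, V=2, X=2, W=0, Z=2) weight 1/2112
  (Y=3, U=1, V=2, X=2, W=1, Z=1) weight 1/704
  … 16 more
Group by W:
  weight(W=0) = 1/352
  weight(W=1) = 3/352
  weight(W=2) = 1/132
Total weight = 1/352 + 3/352 + 1/132 = 5/264
P(W=0 | obs) = 1/352 / 5/264 = 3/20
P(W=1 | obs) = 3/352 / 5/264 = 9/20
P(W=2 | obs) = 1/132 / 5/264 = 2/5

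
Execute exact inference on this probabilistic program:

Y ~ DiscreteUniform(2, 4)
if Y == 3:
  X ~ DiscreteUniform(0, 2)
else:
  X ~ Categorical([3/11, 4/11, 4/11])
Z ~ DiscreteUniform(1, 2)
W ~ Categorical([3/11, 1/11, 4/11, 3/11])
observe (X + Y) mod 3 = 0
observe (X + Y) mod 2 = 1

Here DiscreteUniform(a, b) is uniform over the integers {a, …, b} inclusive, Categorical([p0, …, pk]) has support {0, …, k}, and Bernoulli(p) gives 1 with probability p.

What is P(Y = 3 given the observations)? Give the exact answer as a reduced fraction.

Enumerate traces; 16 have nonzero weight after conditioning:
  (Y=2, X=1, Z=1, W=0) weight 2/121
  (Y=2, X=1, Z=1, W=1) weight 2/363
  (Y=2, X=1, Z=1, W=2) weight 8/363
  (Y=2, X=1, Z=1, W=3) weight 2/121
  (Y=2, X=1, Z=2, W=0) weight 2/121
  (Y=2, X=1, Z=2, W=1) weight 2/363
  (Y=2, X=1, Z=2, W=2) weight 8/363
  (Y=2, X=1, Z=2, W=3) weight 2/121
  (Y=3, X=0, Z=1, W=0) weight 1/66
  … 7 more
Group by Y:
  weight(Y=2) = 4/33
  weight(Y=3) = 1/9
Total weight = 4/33 + 1/9 = 23/99
P(Y=2 | obs) = 4/33 / 23/99 = 12/23
P(Y=3 | obs) = 1/9 / 23/99 = 11/23

P(Y = 3 | obs) = 11/23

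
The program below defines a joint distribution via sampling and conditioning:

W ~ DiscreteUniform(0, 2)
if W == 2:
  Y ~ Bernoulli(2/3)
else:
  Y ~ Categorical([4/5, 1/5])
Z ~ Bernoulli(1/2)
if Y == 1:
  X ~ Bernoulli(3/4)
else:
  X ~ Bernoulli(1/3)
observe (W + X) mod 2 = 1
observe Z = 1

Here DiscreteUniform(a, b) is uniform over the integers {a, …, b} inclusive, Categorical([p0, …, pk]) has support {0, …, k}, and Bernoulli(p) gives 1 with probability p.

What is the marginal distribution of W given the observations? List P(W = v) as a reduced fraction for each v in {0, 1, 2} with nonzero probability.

P(W=0) = 15/58, P(W=1) = 21/58, P(W=2) = 11/29

Enumerate traces; 6 have nonzero weight after conditioning:
  (W=0, Y=0, Z=1, X=1) weight 2/45
  (W=0, Y=1, Z=1, X=1) weight 1/40
  (W=1, Y=0, Z=1, X=0) weight 4/45
  (W=1, Y=1, Z=1, X=0) weight 1/120
  (W=2, Y=0, Z=1, X=1) weight 1/54
  (W=2, Y=1, Z=1, X=1) weight 1/12
Group by W:
  weight(W=0) = 5/72
  weight(W=1) = 7/72
  weight(W=2) = 11/108
Total weight = 5/72 + 7/72 + 11/108 = 29/108
P(W=0 | obs) = 5/72 / 29/108 = 15/58
P(W=1 | obs) = 7/72 / 29/108 = 21/58
P(W=2 | obs) = 11/108 / 29/108 = 11/29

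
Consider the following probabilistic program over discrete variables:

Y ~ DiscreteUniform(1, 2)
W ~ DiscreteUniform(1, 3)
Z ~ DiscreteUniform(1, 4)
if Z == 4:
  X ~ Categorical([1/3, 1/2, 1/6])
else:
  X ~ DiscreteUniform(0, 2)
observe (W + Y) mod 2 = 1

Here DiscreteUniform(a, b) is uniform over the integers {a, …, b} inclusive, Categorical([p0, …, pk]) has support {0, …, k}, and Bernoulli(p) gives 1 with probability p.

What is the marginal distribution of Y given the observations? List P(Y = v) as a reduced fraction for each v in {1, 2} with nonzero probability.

P(Y=1) = 1/3, P(Y=2) = 2/3

Enumerate traces; 36 have nonzero weight after conditioning:
  (Y=1, W=2, Z=1, X=0) weight 1/72
  (Y=1, W=2, Z=1, X=1) weight 1/72
  (Y=1, W=2, Z=1, X=2) weight 1/72
  (Y=1, W=2, Z=2, X=0) weight 1/72
  (Y=1, W=2, Z=2, X=1) weight 1/72
  (Y=1, W=2, Z=2, X=2) weight 1/72
  (Y=1, W=2, Z=3, X=0) weight 1/72
  (Y=1, W=2, Z=3, X=1) weight 1/72
  (Y=2, W=1, Z=1, X=0) weight 1/72
  … 27 more
Group by Y:
  weight(Y=1) = 1/6
  weight(Y=2) = 1/3
Total weight = 1/6 + 1/3 = 1/2
P(Y=1 | obs) = 1/6 / 1/2 = 1/3
P(Y=2 | obs) = 1/3 / 1/2 = 2/3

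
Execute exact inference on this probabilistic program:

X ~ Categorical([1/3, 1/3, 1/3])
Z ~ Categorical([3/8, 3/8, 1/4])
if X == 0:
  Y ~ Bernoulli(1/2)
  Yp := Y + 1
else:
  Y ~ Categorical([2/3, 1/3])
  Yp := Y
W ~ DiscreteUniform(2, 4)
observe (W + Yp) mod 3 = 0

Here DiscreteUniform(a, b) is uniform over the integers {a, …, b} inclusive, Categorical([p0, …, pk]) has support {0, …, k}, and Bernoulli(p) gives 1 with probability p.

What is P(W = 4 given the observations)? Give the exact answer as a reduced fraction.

P(W = 4 | obs) = 1/6

Enumerate traces; 18 have nonzero weight after conditioning:
  (X=0, Z=0, Y=0, W=2) weight 1/48
  (X=0, Z=0, Y=1, W=4) weight 1/48
  (X=0, Z=1, Y=0, W=2) weight 1/48
  (X=0, Z=1, Y=1, W=4) weight 1/48
  (X=0, Z=2, Y=0, W=2) weight 1/72
  (X=0, Z=2, Y=1, W=4) weight 1/72
  (X=1, Z=0, Y=0, W=3) weight 1/36
  (X=1, Z=0, Y=1, W=2) weight 1/72
  … 10 more
Group by W:
  weight(W=2) = 7/54
  weight(W=3) = 4/27
  weight(W=4) = 1/18
Total weight = 7/54 + 4/27 + 1/18 = 1/3
P(W=2 | obs) = 7/54 / 1/3 = 7/18
P(W=3 | obs) = 4/27 / 1/3 = 4/9
P(W=4 | obs) = 1/18 / 1/3 = 1/6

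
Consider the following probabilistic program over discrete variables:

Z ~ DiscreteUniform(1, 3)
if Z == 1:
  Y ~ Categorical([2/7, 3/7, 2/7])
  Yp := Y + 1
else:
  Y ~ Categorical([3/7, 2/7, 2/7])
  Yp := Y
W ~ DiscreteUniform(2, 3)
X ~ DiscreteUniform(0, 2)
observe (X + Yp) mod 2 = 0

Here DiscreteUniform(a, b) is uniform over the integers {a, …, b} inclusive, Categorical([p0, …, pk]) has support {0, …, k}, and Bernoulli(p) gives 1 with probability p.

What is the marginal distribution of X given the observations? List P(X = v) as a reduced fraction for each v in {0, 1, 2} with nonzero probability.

Enumerate traces; 28 have nonzero weight after conditioning:
  (Z=1, Y=0, W=2, X=1) weight 1/63
  (Z=1, Y=0, W=3, X=1) weight 1/63
  (Z=1, Y=1, W=2, X=0) weight 1/42
  (Z=1, Y=1, W=2, X=2) weight 1/42
  (Z=1, Y=1, W=3, X=0) weight 1/42
  (Z=1, Y=1, W=3, X=2) weight 1/42
  (Z=1, Y=2, W=2, X=1) weight 1/63
  (Z=1, Y=2, W=3, X=1) weight 1/63
  … 20 more
Group by X:
  weight(X=0) = 13/63
  weight(X=1) = 8/63
  weight(X=2) = 13/63
Total weight = 13/63 + 8/63 + 13/63 = 34/63
P(X=0 | obs) = 13/63 / 34/63 = 13/34
P(X=1 | obs) = 8/63 / 34/63 = 4/17
P(X=2 | obs) = 13/63 / 34/63 = 13/34

P(X=0) = 13/34, P(X=1) = 4/17, P(X=2) = 13/34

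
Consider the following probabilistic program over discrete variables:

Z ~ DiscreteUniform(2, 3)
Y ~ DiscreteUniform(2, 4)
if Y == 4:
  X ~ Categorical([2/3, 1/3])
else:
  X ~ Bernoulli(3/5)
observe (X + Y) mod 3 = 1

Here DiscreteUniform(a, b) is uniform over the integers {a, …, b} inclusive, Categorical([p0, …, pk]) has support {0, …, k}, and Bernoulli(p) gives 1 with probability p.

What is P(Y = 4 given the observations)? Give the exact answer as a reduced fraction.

P(Y = 4 | obs) = 10/19

Enumerate traces; 4 have nonzero weight after conditioning:
  (Z=2, Y=3, X=1) weight 1/10
  (Z=2, Y=4, X=0) weight 1/9
  (Z=3, Y=3, X=1) weight 1/10
  (Z=3, Y=4, X=0) weight 1/9
Group by Y:
  weight(Y=3) = 1/5
  weight(Y=4) = 2/9
Total weight = 1/5 + 2/9 = 19/45
P(Y=3 | obs) = 1/5 / 19/45 = 9/19
P(Y=4 | obs) = 2/9 / 19/45 = 10/19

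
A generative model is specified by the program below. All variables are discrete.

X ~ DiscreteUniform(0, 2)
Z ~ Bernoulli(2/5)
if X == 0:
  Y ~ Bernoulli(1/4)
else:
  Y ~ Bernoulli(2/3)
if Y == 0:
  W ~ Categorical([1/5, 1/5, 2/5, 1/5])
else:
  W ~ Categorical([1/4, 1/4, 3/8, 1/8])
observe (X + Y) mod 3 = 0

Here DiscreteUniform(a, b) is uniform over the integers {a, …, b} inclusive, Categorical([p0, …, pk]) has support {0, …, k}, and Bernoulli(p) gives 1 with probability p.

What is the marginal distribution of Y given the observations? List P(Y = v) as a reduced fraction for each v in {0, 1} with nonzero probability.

P(Y=0) = 9/17, P(Y=1) = 8/17

Enumerate traces; 16 have nonzero weight after conditioning:
  (X=0, Z=0, Y=0, W=0) weight 3/100
  (X=0, Z=0, Y=0, W=1) weight 3/100
  (X=0, Z=0, Y=0, W=2) weight 3/50
  (X=0, Z=0, Y=0, W=3) weight 3/100
  (X=0, Z=1, Y=0, W=0) weight 1/50
  (X=0, Z=1, Y=0, W=1) weight 1/50
  (X=0, Z=1, Y=0, W=2) weight 1/25
  (X=0, Z=1, Y=0, W=3) weight 1/50
  (X=2, Z=0, Y=1, W=0) weight 1/30
  … 7 more
Group by Y:
  weight(Y=0) = 1/4
  weight(Y=1) = 2/9
Total weight = 1/4 + 2/9 = 17/36
P(Y=0 | obs) = 1/4 / 17/36 = 9/17
P(Y=1 | obs) = 2/9 / 17/36 = 8/17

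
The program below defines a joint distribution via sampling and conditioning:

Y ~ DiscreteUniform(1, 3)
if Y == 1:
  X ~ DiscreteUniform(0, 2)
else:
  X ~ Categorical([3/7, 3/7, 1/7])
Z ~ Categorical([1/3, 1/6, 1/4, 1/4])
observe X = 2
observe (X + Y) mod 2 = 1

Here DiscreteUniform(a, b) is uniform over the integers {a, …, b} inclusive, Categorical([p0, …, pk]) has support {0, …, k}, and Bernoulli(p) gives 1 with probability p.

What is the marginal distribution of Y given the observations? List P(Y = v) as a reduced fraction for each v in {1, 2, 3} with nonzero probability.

Enumerate traces; 8 have nonzero weight after conditioning:
  (Y=1, X=2, Z=0) weight 1/27
  (Y=1, X=2, Z=1) weight 1/54
  (Y=1, X=2, Z=2) weight 1/36
  (Y=1, X=2, Z=3) weight 1/36
  (Y=3, X=2, Z=0) weight 1/63
  (Y=3, X=2, Z=1) weight 1/126
  (Y=3, X=2, Z=2) weight 1/84
  (Y=3, X=2, Z=3) weight 1/84
Group by Y:
  weight(Y=1) = 1/9
  weight(Y=3) = 1/21
Total weight = 1/9 + 1/21 = 10/63
P(Y=1 | obs) = 1/9 / 10/63 = 7/10
P(Y=3 | obs) = 1/21 / 10/63 = 3/10

P(Y=1) = 7/10, P(Y=3) = 3/10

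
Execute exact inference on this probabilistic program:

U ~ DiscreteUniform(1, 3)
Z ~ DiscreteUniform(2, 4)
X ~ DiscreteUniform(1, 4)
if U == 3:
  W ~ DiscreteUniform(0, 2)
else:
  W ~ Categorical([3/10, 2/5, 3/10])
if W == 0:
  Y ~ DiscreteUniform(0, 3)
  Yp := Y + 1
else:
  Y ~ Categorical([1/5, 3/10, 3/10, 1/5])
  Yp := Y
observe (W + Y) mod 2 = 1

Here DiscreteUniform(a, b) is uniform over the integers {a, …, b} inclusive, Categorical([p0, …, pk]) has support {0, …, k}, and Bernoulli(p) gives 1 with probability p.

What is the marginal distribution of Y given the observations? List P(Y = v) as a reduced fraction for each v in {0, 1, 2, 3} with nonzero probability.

P(Y=0) = 34/225, P(Y=1) = 77/225, P(Y=2) = 17/75, P(Y=3) = 7/25

Enumerate traces; 216 have nonzero weight after conditioning:
  (U=1, Z=2, X=1, W=0, Y=1) weight 1/480
  (U=1, Z=2, X=1, W=0, Y=3) weight 1/480
  (U=1, Z=2, X=1, W=1, Y=0) weight 1/450
  (U=1, Z=2, X=1, W=1, Y=2) weight 1/300
  (U=1, Z=2, X=1, W=2, Y=1) weight 1/400
  (U=1, Z=2, X=1, W=2, Y=3) weight 1/600
  (U=1, Z=2, X=2, W=0, Y=1) weight 1/480
  (U=1, Z=2, X=2, W=0, Y=3) weight 1/480
  … 208 more
Group by Y:
  weight(Y=0) = 17/225
  weight(Y=1) = 77/450
  weight(Y=2) = 17/150
  weight(Y=3) = 7/50
Total weight = 17/225 + 77/450 + 17/150 + 7/50 = 1/2
P(Y=0 | obs) = 17/225 / 1/2 = 34/225
P(Y=1 | obs) = 77/450 / 1/2 = 77/225
P(Y=2 | obs) = 17/150 / 1/2 = 17/75
P(Y=3 | obs) = 7/50 / 1/2 = 7/25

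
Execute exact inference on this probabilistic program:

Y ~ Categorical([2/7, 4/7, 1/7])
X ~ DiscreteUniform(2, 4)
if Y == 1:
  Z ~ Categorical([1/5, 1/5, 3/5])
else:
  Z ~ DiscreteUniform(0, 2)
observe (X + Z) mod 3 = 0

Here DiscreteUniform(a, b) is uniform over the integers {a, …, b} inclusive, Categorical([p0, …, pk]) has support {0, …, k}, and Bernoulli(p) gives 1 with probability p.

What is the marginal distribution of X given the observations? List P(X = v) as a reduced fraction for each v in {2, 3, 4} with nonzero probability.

Enumerate traces; 9 have nonzero weight after conditioning:
  (Y=0, X=2, Z=1) weight 2/63
  (Y=0, X=3, Z=0) weight 2/63
  (Y=0, X=4, Z=2) weight 2/63
  (Y=1, X=2, Z=1) weight 4/105
  (Y=1, X=3, Z=0) weight 4/105
  (Y=1, X=4, Z=2) weight 4/35
  (Y=2, X=2, Z=1) weight 1/63
  (Y=2, X=3, Z=0) weight 1/63
  … 1 more
Group by X:
  weight(X=2) = 3/35
  weight(X=3) = 3/35
  weight(X=4) = 17/105
Total weight = 3/35 + 3/35 + 17/105 = 1/3
P(X=2 | obs) = 3/35 / 1/3 = 9/35
P(X=3 | obs) = 3/35 / 1/3 = 9/35
P(X=4 | obs) = 17/105 / 1/3 = 17/35

P(X=2) = 9/35, P(X=3) = 9/35, P(X=4) = 17/35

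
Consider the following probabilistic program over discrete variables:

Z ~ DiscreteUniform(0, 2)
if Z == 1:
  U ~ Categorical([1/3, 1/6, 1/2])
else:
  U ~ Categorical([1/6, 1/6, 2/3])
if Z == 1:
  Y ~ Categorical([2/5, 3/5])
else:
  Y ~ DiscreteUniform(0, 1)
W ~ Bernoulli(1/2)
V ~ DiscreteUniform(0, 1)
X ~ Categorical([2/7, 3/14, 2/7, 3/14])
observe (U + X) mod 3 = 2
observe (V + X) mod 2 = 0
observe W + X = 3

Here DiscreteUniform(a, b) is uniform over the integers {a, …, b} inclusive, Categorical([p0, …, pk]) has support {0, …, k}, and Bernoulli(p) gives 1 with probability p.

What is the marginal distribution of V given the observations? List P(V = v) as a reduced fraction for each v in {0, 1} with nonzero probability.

Enumerate traces; 12 have nonzero weight after conditioning:
  (Z=0, U=0, Y=0, W=1, V=0, X=2) weight 1/504
  (Z=0, U=0, Y=1, W=1, V=0, X=2) weight 1/504
  (Z=0, U=2, Y=0, W=0, V=1, X=3) weight 1/168
  (Z=0, U=2, Y=1, W=0, V=1, X=3) weight 1/168
  (Z=1, U=0, Y=0, W=1, V=0, X=2) weight 1/315
  (Z=1, U=0, Y=1, W=1, V=0, X=2) weight 1/210
  (Z=1, U=2, Y=0, W=0, V=1, X=3) weight 1/280
  (Z=1, U=2, Y=1, W=0, V=1, X=3) weight 3/560
  … 4 more
Group by V:
  weight(V=0) = 1/63
  weight(V=1) = 11/336
Total weight = 1/63 + 11/336 = 7/144
P(V=0 | obs) = 1/63 / 7/144 = 16/49
P(V=1 | obs) = 11/336 / 7/144 = 33/49

P(V=0) = 16/49, P(V=1) = 33/49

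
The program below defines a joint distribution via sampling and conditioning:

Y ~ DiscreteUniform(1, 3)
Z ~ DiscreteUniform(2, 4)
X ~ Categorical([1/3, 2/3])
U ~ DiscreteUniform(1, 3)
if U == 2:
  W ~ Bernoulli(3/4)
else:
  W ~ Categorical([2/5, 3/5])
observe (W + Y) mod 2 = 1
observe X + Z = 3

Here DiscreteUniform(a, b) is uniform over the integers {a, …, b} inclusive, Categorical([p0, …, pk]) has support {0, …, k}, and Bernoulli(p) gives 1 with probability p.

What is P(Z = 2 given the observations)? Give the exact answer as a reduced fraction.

P(Z = 2 | obs) = 2/3

Enumerate traces; 18 have nonzero weight after conditioning:
  (Y=1, Z=2, X=1, U=1, W=0) weight 4/405
  (Y=1, Z=2, X=1, U=2, W=0) weight 1/162
  (Y=1, Z=2, X=1, U=3, W=0) weight 4/405
  (Y=1, Z=3, X=0, U=1, W=0) weight 2/405
  (Y=1, Z=3, X=0, U=2, W=0) weight 1/324
  (Y=1, Z=3, X=0, U=3, W=0) weight 2/405
  (Y=2, Z=2, X=1, U=1, W=1) weight 2/135
  (Y=2, Z=2, X=1, U=2, W=1) weight 1/54
  … 10 more
Group by Z:
  weight(Z=2) = 1/10
  weight(Z=3) = 1/20
Total weight = 1/10 + 1/20 = 3/20
P(Z=2 | obs) = 1/10 / 3/20 = 2/3
P(Z=3 | obs) = 1/20 / 3/20 = 1/3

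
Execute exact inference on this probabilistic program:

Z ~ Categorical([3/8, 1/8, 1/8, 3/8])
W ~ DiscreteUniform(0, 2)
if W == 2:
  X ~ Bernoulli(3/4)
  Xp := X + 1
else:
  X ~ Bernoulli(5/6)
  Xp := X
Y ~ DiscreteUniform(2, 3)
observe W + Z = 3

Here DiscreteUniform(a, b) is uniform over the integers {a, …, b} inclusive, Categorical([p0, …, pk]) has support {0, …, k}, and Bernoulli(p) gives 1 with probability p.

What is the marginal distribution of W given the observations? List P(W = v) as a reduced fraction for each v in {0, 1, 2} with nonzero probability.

Enumerate traces; 12 have nonzero weight after conditioning:
  (Z=1, W=2, X=0, Y=2) weight 1/192
  (Z=1, W=2, X=0, Y=3) weight 1/192
  (Z=1, W=2, X=1, Y=2) weight 1/64
  (Z=1, W=2, X=1, Y=3) weight 1/64
  (Z=2, W=1, X=0, Y=2) weight 1/288
  (Z=2, W=1, X=0, Y=3) weight 1/288
  (Z=2, W=1, X=1, Y=2) weight 5/288
  (Z=2, W=1, X=1, Y=3) weight 5/288
  (Z=3, W=0, X=0, Y=2) weight 1/96
  … 3 more
Group by W:
  weight(W=0) = 1/8
  weight(W=1) = 1/24
  weight(W=2) = 1/24
Total weight = 1/8 + 1/24 + 1/24 = 5/24
P(W=0 | obs) = 1/8 / 5/24 = 3/5
P(W=1 | obs) = 1/24 / 5/24 = 1/5
P(W=2 | obs) = 1/24 / 5/24 = 1/5

P(W=0) = 3/5, P(W=1) = 1/5, P(W=2) = 1/5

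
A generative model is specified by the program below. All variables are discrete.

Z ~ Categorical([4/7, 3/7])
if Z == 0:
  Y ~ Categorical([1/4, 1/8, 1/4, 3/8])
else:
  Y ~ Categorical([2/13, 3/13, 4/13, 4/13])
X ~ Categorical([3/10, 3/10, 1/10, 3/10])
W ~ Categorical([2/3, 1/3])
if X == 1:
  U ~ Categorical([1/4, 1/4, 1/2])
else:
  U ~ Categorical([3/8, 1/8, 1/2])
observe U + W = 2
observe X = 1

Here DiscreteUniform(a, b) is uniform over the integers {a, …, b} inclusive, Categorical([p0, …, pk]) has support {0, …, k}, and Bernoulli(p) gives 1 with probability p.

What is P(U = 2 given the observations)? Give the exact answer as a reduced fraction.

Enumerate traces; 16 have nonzero weight after conditioning:
  (Z=0, Y=0, X=1, W=0, U=2) weight 1/70
  (Z=0, Y=0, X=1, W=1, U=1) weight 1/280
  (Z=0, Y=1, X=1, W=0, U=2) weight 1/140
  (Z=0, Y=1, X=1, W=1, U=1) weight 1/560
  (Z=0, Y=2, X=1, W=0, U=2) weight 1/70
  (Z=0, Y=2, X=1, W=1, U=1) weight 1/280
  (Z=0, Y=3, X=1, W=0, U=2) weight 3/140
  (Z=0, Y=3, X=1, W=1, U=1) weight 3/560
  … 8 more
Group by U:
  weight(U=1) = 1/40
  weight(U=2) = 1/10
Total weight = 1/40 + 1/10 = 1/8
P(U=1 | obs) = 1/40 / 1/8 = 1/5
P(U=2 | obs) = 1/10 / 1/8 = 4/5

P(U = 2 | obs) = 4/5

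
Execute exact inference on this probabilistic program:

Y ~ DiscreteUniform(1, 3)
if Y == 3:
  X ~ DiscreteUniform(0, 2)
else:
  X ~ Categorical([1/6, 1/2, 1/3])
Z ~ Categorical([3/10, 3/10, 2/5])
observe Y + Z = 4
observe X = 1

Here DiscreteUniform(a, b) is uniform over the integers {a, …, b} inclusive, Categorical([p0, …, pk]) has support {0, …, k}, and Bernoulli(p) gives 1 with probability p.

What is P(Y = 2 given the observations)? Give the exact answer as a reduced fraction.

Enumerate traces; 2 have nonzero weight after conditioning:
  (Y=2, X=1, Z=2) weight 1/15
  (Y=3, X=1, Z=1) weight 1/30
Group by Y:
  weight(Y=2) = 1/15
  weight(Y=3) = 1/30
Total weight = 1/15 + 1/30 = 1/10
P(Y=2 | obs) = 1/15 / 1/10 = 2/3
P(Y=3 | obs) = 1/30 / 1/10 = 1/3

P(Y = 2 | obs) = 2/3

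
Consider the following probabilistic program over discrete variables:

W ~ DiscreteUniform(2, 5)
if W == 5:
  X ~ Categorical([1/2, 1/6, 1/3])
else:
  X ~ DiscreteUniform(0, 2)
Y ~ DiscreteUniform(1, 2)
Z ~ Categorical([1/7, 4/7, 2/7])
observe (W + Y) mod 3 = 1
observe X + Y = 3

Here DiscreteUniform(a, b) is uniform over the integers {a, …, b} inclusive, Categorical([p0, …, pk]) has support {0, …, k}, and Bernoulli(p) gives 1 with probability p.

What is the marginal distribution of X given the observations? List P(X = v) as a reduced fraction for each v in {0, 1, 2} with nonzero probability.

P(X=1) = 3/5, P(X=2) = 2/5

Enumerate traces; 9 have nonzero weight after conditioning:
  (W=2, X=1, Y=2, Z=0) weight 1/168
  (W=2, X=1, Y=2, Z=1) weight 1/42
  (W=2, X=1, Y=2, Z=2) weight 1/84
  (W=3, X=2, Y=1, Z=0) weight 1/168
  (W=3, X=2, Y=1, Z=1) weight 1/42
  (W=3, X=2, Y=1, Z=2) weight 1/84
  (W=5, X=1, Y=2, Z=0) weight 1/336
  (W=5, X=1, Y=2, Z=1) weight 1/84
  … 1 more
Group by X:
  weight(X=1) = 1/16
  weight(X=2) = 1/24
Total weight = 1/16 + 1/24 = 5/48
P(X=1 | obs) = 1/16 / 5/48 = 3/5
P(X=2 | obs) = 1/24 / 5/48 = 2/5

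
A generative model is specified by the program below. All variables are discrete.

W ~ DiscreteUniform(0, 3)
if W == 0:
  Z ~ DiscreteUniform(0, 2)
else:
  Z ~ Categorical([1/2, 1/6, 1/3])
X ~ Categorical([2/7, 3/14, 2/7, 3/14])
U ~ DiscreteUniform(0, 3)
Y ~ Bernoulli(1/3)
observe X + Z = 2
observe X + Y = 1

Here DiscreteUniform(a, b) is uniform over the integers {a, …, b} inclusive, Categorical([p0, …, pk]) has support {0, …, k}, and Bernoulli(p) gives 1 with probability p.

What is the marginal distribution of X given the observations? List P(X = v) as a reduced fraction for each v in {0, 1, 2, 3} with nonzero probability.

P(X=0) = 16/31, P(X=1) = 15/31

Enumerate traces; 32 have nonzero weight after conditioning:
  (W=0, Z=1, X=1, U=0, Y=0) weight 1/336
  (W=0, Z=1, X=1, U=1, Y=0) weight 1/336
  (W=0, Z=1, X=1, U=2, Y=0) weight 1/336
  (W=0, Z=1, X=1, U=3, Y=0) weight 1/336
  (W=0, Z=2, X=0, U=0, Y=1) weight 1/504
  (W=0, Z=2, X=0, U=1, Y=1) weight 1/504
  (W=0, Z=2, X=0, U=2, Y=1) weight 1/504
  (W=0, Z=2, X=0, U=3, Y=1) weight 1/504
  … 24 more
Group by X:
  weight(X=0) = 2/63
  weight(X=1) = 5/168
Total weight = 2/63 + 5/168 = 31/504
P(X=0 | obs) = 2/63 / 31/504 = 16/31
P(X=1 | obs) = 5/168 / 31/504 = 15/31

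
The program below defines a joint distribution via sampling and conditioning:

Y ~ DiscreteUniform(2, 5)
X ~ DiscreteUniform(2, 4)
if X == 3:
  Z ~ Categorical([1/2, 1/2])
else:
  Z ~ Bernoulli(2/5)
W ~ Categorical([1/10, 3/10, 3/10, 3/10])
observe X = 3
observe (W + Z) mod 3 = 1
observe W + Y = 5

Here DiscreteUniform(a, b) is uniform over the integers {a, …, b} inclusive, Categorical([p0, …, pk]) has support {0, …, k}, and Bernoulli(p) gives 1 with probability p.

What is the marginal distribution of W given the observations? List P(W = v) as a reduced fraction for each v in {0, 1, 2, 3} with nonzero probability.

Enumerate traces; 3 have nonzero weight after conditioning:
  (Y=2, X=3, Z=1, W=3) weight 1/80
  (Y=4, X=3, Z=0, W=1) weight 1/80
  (Y=5, X=3, Z=1, W=0) weight 1/240
Group by W:
  weight(W=0) = 1/240
  weight(W=1) = 1/80
  weight(W=3) = 1/80
Total weight = 1/240 + 1/80 + 1/80 = 7/240
P(W=0 | obs) = 1/240 / 7/240 = 1/7
P(W=1 | obs) = 1/80 / 7/240 = 3/7
P(W=3 | obs) = 1/80 / 7/240 = 3/7

P(W=0) = 1/7, P(W=1) = 3/7, P(W=3) = 3/7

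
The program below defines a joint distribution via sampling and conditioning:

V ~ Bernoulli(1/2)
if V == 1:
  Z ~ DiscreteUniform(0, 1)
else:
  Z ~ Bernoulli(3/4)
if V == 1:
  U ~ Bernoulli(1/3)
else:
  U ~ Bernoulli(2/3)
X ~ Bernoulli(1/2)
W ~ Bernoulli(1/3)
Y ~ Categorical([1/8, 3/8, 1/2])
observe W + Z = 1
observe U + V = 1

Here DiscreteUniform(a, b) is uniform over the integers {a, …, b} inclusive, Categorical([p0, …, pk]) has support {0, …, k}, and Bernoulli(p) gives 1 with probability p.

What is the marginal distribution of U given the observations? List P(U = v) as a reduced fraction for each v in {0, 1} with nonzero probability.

P(U=0) = 6/13, P(U=1) = 7/13

Enumerate traces; 24 have nonzero weight after conditioning:
  (V=0, Z=0, U=1, X=0, W=1, Y=0) weight 1/576
  (V=0, Z=0, U=1, X=0, W=1, Y=1) weight 1/192
  (V=0, Z=0, U=1, X=0, W=1, Y=2) weight 1/144
  (V=0, Z=0, U=1, X=1, W=1, Y=0) weight 1/576
  (V=0, Z=0, U=1, X=1, W=1, Y=1) weight 1/192
  (V=0, Z=0, U=1, X=1, W=1, Y=2) weight 1/144
  (V=0, Z=1, U=1, X=0, W=0, Y=0) weight 1/96
  (V=0, Z=1, U=1, X=0, W=0, Y=1) weight 1/32
  (V=1, Z=0, U=0, X=0, W=1, Y=0) weight 1/288
  … 15 more
Group by U:
  weight(U=0) = 1/6
  weight(U=1) = 7/36
Total weight = 1/6 + 7/36 = 13/36
P(U=0 | obs) = 1/6 / 13/36 = 6/13
P(U=1 | obs) = 7/36 / 13/36 = 7/13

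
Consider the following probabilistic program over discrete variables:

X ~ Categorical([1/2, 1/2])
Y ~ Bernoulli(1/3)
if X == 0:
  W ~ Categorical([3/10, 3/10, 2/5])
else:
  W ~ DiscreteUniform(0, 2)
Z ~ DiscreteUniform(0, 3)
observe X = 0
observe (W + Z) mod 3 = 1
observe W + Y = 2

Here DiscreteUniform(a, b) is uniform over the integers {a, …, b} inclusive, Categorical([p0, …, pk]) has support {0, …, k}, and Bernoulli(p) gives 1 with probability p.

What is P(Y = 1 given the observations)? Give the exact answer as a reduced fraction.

Enumerate traces; 3 have nonzero weight after conditioning:
  (X=0, Y=0, W=2, Z=2) weight 1/30
  (X=0, Y=1, W=1, Z=0) weight 1/80
  (X=0, Y=1, W=1, Z=3) weight 1/80
Group by Y:
  weight(Y=0) = 1/30
  weight(Y=1) = 1/40
Total weight = 1/30 + 1/40 = 7/120
P(Y=0 | obs) = 1/30 / 7/120 = 4/7
P(Y=1 | obs) = 1/40 / 7/120 = 3/7

P(Y = 1 | obs) = 3/7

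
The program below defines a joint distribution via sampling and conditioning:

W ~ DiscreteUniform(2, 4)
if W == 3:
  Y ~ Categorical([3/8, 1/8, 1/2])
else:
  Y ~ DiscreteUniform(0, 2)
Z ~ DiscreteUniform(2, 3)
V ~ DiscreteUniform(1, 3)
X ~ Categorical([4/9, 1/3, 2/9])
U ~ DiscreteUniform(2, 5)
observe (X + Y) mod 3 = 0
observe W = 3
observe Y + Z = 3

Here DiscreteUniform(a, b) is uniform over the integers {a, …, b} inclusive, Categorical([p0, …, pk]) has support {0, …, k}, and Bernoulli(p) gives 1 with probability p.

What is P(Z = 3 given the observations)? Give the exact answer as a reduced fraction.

Enumerate traces; 24 have nonzero weight after conditioning:
  (W=3, Y=0, Z=3, V=1, X=0, U=2) weight 1/432
  (W=3, Y=0, Z=3, V=1, X=0, U=3) weight 1/432
  (W=3, Y=0, Z=3, V=1, X=0, U=4) weight 1/432
  (W=3, Y=0, Z=3, V=1, X=0, U=5) weight 1/432
  (W=3, Y=0, Z=3, V=2, X=0, U=2) weight 1/432
  (W=3, Y=0, Z=3, V=2, X=0, U=3) weight 1/432
  (W=3, Y=0, Z=3, V=2, X=0, U=4) weight 1/432
  (W=3, Y=0, Z=3, V=2, X=0, U=5) weight 1/432
  (W=3, Y=1, Z=2, V=1, X=2, U=2) weight 1/2592
  … 15 more
Group by Z:
  weight(Z=2) = 1/216
  weight(Z=3) = 1/36
Total weight = 1/216 + 1/36 = 7/216
P(Z=2 | obs) = 1/216 / 7/216 = 1/7
P(Z=3 | obs) = 1/36 / 7/216 = 6/7

P(Z = 3 | obs) = 6/7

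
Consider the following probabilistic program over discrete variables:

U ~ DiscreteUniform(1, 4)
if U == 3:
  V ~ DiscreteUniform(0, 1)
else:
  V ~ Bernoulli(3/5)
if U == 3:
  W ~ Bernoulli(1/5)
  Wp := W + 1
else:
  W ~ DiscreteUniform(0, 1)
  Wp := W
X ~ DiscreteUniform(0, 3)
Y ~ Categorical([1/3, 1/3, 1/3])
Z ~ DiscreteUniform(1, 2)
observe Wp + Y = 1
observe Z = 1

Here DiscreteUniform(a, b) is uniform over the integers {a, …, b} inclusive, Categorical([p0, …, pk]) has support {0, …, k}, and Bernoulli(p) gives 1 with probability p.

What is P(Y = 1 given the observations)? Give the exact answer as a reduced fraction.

P(Y = 1 | obs) = 15/38

Enumerate traces; 56 have nonzero weight after conditioning:
  (U=1, V=0, W=0, X=0, Y=1, Z=1) weight 1/480
  (U=1, V=0, W=0, X=1, Y=1, Z=1) weight 1/480
  (U=1, V=0, W=0, X=2, Y=1, Z=1) weight 1/480
  (U=1, V=0, W=0, X=3, Y=1, Z=1) weight 1/480
  (U=1, V=0, W=1, X=0, Y=0, Z=1) weight 1/480
  (U=1, V=0, W=1, X=1, Y=0, Z=1) weight 1/480
  (U=1, V=0, W=1, X=2, Y=0, Z=1) weight 1/480
  (U=1, V=0, W=1, X=3, Y=0, Z=1) weight 1/480
  … 48 more
Group by Y:
  weight(Y=0) = 23/240
  weight(Y=1) = 1/16
Total weight = 23/240 + 1/16 = 19/120
P(Y=0 | obs) = 23/240 / 19/120 = 23/38
P(Y=1 | obs) = 1/16 / 19/120 = 15/38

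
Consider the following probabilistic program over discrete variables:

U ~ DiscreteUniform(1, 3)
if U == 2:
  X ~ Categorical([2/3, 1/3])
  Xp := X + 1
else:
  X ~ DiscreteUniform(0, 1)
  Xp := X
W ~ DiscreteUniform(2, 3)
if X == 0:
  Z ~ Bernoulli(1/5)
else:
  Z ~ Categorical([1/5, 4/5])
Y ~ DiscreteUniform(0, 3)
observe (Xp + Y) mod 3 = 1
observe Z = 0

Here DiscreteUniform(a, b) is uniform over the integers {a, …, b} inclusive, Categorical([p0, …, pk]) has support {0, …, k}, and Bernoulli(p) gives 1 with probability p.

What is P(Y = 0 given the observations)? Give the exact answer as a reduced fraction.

P(Y = 0 | obs) = 11/35

Enumerate traces; 18 have nonzero weight after conditioning:
  (U=1, X=0, W=2, Z=0, Y=1) weight 1/60
  (U=1, X=0, W=3, Z=0, Y=1) weight 1/60
  (U=1, X=1, W=2, Z=0, Y=0) weight 1/240
  (U=1, X=1, W=2, Z=0, Y=3) weight 1/240
  (U=1, X=1, W=3, Z=0, Y=0) weight 1/240
  (U=1, X=1, W=3, Z=0, Y=3) weight 1/240
  (U=2, X=0, W=2, Z=0, Y=0) weight 1/45
  (U=2, X=0, W=2, Z=0, Y=3) weight 1/45
  (U=2, X=1, W=2, Z=0, Y=2) weight 1/360
  … 9 more
Group by Y:
  weight(Y=0) = 11/180
  weight(Y=1) = 1/15
  weight(Y=2) = 1/180
  weight(Y=3) = 11/180
Total weight = 11/180 + 1/15 + 1/180 + 11/180 = 7/36
P(Y=0 | obs) = 11/180 / 7/36 = 11/35
P(Y=1 | obs) = 1/15 / 7/36 = 12/35
P(Y=2 | obs) = 1/180 / 7/36 = 1/35
P(Y=3 | obs) = 11/180 / 7/36 = 11/35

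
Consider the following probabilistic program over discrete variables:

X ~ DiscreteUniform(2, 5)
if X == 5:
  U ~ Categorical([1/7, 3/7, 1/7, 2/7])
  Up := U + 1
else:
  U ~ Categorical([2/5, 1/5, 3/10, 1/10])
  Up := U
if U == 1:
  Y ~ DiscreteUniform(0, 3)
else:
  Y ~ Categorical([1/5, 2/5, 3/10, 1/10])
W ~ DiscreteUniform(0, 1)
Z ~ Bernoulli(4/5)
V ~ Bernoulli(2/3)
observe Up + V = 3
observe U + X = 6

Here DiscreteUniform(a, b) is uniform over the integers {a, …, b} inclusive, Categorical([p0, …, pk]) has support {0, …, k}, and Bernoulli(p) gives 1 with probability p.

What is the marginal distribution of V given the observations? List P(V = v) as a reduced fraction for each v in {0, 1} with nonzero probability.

P(V=0) = 7/109, P(V=1) = 102/109

Enumerate traces; 48 have nonzero weight after conditioning:
  (X=3, U=3, Y=0, W=0, Z=0, V=0) weight 1/6000
  (X=3, U=3, Y=0, W=0, Z=1, V=0) weight 1/1500
  (X=3, U=3, Y=0, W=1, Z=0, V=0) weight 1/6000
  (X=3, U=3, Y=0, W=1, Z=1, V=0) weight 1/1500
  (X=3, U=3, Y=1, W=0, Z=0, V=0) weight 1/3000
  (X=3, U=3, Y=1, W=0, Z=1, V=0) weight 1/750
  (X=3, U=3, Y=1, W=1, Z=0, V=0) weight 1/3000
  (X=3, U=3, Y=1, W=1, Z=1, V=0) weight 1/750
  (X=4, U=2, Y=0, W=0, Z=0, V=1) weight 1/1000
  … 39 more
Group by V:
  weight(V=0) = 1/120
  weight(V=1) = 17/140
Total weight = 1/120 + 17/140 = 109/840
P(V=0 | obs) = 1/120 / 109/840 = 7/109
P(V=1 | obs) = 17/140 / 109/840 = 102/109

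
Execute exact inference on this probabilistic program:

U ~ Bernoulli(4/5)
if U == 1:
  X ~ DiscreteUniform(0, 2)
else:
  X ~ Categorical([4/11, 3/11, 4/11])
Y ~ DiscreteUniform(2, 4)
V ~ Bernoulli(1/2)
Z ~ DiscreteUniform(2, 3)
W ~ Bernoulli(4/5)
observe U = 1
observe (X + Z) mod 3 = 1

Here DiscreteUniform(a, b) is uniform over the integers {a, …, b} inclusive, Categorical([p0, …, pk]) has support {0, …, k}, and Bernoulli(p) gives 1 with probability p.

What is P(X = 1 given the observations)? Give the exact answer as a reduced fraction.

Enumerate traces; 24 have nonzero weight after conditioning:
  (U=1, X=1, Y=2, V=0, Z=3, W=0) weight 1/225
  (U=1, X=1, Y=2, V=0, Z=3, W=1) weight 4/225
  (U=1, X=1, Y=2, V=1, Z=3, W=0) weight 1/225
  (U=1, X=1, Y=2, V=1, Z=3, W=1) weight 4/225
  (U=1, X=1, Y=3, V=0, Z=3, W=0) weight 1/225
  (U=1, X=1, Y=3, V=0, Z=3, W=1) weight 4/225
  (U=1, X=1, Y=3, V=1, Z=3, W=0) weight 1/225
  (U=1, X=1, Y=3, V=1, Z=3, W=1) weight 4/225
  (U=1, X=2, Y=2, V=0, Z=2, W=0) weight 1/225
  … 15 more
Group by X:
  weight(X=1) = 2/15
  weight(X=2) = 2/15
Total weight = 2/15 + 2/15 = 4/15
P(X=1 | obs) = 2/15 / 4/15 = 1/2
P(X=2 | obs) = 2/15 / 4/15 = 1/2

P(X = 1 | obs) = 1/2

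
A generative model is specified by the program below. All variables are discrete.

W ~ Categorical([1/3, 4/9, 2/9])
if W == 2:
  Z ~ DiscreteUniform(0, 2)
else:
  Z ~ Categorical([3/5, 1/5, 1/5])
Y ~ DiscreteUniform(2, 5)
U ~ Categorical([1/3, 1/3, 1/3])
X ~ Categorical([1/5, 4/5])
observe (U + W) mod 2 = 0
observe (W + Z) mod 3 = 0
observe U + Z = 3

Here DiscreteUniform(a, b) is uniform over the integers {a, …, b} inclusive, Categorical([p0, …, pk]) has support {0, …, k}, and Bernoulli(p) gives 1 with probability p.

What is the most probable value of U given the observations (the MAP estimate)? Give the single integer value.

argmax_v P(U = v | obs) = 1

Enumerate traces; 16 have nonzero weight after conditioning:
  (W=1, Z=2, Y=2, U=1, X=0) weight 1/675
  (W=1, Z=2, Y=2, U=1, X=1) weight 4/675
  (W=1, Z=2, Y=3, U=1, X=0) weight 1/675
  (W=1, Z=2, Y=3, U=1, X=1) weight 4/675
  (W=1, Z=2, Y=4, U=1, X=0) weight 1/675
  (W=1, Z=2, Y=4, U=1, X=1) weight 4/675
  (W=1, Z=2, Y=5, U=1, X=0) weight 1/675
  (W=1, Z=2, Y=5, U=1, X=1) weight 4/675
  (W=2, Z=1, Y=2, U=2, X=0) weight 1/810
  … 7 more
Group by U:
  weight(U=1) = 4/135
  weight(U=2) = 2/81
Total weight = 4/135 + 2/81 = 22/405
P(U=1 | obs) = 4/135 / 22/405 = 6/11
P(U=2 | obs) = 2/81 / 22/405 = 5/11
argmax = 1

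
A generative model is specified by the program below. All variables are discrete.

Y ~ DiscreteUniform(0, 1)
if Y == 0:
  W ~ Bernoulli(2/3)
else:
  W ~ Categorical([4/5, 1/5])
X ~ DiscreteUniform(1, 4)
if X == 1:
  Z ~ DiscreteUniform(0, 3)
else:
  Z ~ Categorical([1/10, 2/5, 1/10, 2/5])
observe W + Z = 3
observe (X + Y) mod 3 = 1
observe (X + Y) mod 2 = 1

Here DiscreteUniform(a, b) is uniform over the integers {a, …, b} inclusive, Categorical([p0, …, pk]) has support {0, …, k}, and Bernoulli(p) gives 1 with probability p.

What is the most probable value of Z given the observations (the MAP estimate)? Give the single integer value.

argmax_v P(Z = v | obs) = 2

Enumerate traces; 2 have nonzero weight after conditioning:
  (Y=0, W=0, X=1, Z=3) weight 1/96
  (Y=0, W=1, X=1, Z=2) weight 1/48
Group by Z:
  weight(Z=2) = 1/48
  weight(Z=3) = 1/96
Total weight = 1/48 + 1/96 = 1/32
P(Z=2 | obs) = 1/48 / 1/32 = 2/3
P(Z=3 | obs) = 1/96 / 1/32 = 1/3
argmax = 2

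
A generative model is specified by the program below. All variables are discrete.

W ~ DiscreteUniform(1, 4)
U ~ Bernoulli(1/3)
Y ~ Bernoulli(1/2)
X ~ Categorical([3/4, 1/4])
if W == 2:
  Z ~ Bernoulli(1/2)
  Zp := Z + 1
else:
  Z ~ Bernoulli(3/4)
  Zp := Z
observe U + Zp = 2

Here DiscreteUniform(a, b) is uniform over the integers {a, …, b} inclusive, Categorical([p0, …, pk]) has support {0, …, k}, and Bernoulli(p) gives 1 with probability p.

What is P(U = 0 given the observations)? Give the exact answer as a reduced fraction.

Enumerate traces; 20 have nonzero weight after conditioning:
  (W=1, U=1, Y=0, X=0, Z=1) weight 3/128
  (W=1, U=1, Y=0, X=1, Z=1) weight 1/128
  (W=1, U=1, Y=1, X=0, Z=1) weight 3/128
  (W=1, U=1, Y=1, X=1, Z=1) weight 1/128
  (W=2, U=0, Y=0, X=0, Z=1) weight 1/32
  (W=2, U=0, Y=0, X=1, Z=1) weight 1/96
  (W=2, U=0, Y=1, X=0, Z=1) weight 1/32
  (W=2, U=0, Y=1, X=1, Z=1) weight 1/96
  … 12 more
Group by U:
  weight(U=0) = 1/12
  weight(U=1) = 11/48
Total weight = 1/12 + 11/48 = 5/16
P(U=0 | obs) = 1/12 / 5/16 = 4/15
P(U=1 | obs) = 11/48 / 5/16 = 11/15

P(U = 0 | obs) = 4/15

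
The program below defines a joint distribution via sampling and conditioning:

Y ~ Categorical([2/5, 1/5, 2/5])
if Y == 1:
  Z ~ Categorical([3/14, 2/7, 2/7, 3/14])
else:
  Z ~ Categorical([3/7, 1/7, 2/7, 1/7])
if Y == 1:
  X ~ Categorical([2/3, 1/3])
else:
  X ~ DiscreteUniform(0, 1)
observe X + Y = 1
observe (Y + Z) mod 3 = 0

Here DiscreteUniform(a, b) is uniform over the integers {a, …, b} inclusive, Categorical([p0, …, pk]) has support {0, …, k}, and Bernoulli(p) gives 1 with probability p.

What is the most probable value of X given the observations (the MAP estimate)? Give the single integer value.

argmax_v P(X = v | obs) = 1

Enumerate traces; 3 have nonzero weight after conditioning:
  (Y=0, Z=0, X=1) weight 3/35
  (Y=0, Z=3, X=1) weight 1/35
  (Y=1, Z=2, X=0) weight 4/105
Group by X:
  weight(X=0) = 4/105
  weight(X=1) = 4/35
Total weight = 4/105 + 4/35 = 16/105
P(X=0 | obs) = 4/105 / 16/105 = 1/4
P(X=1 | obs) = 4/35 / 16/105 = 3/4
argmax = 1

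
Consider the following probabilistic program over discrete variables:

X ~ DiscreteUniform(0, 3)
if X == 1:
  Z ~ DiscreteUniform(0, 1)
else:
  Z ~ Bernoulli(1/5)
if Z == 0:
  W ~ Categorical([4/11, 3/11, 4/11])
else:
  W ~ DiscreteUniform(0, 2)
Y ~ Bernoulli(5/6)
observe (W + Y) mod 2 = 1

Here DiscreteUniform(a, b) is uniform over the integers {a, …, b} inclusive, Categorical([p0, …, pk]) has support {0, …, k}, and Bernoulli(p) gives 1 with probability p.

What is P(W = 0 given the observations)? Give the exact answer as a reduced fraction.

Enumerate traces; 24 have nonzero weight after conditioning:
  (X=0, Z=0, W=0, Y=1) weight 2/33
  (X=0, Z=0, W=1, Y=0) weight 1/110
  (X=0, Z=0, W=2, Y=1) weight 2/33
  (X=0, Z=1, W=0, Y=1) weight 1/72
  (X=0, Z=1, W=1, Y=0) weight 1/360
  (X=0, Z=1, W=2, Y=1) weight 1/72
  (X=1, Z=0, W=0, Y=1) weight 5/132
  (X=1, Z=0, W=1, Y=0) weight 1/176
  … 16 more
Group by W:
  weight(W=0) = 469/1584
  weight(W=1) = 191/3960
  weight(W=2) = 469/1584
Total weight = 469/1584 + 191/3960 + 469/1584 = 317/495
P(W=0 | obs) = 469/1584 / 317/495 = 2345/5072
P(W=1 | obs) = 191/3960 / 317/495 = 191/2536
P(W=2 | obs) = 469/1584 / 317/495 = 2345/5072

P(W = 0 | obs) = 2345/5072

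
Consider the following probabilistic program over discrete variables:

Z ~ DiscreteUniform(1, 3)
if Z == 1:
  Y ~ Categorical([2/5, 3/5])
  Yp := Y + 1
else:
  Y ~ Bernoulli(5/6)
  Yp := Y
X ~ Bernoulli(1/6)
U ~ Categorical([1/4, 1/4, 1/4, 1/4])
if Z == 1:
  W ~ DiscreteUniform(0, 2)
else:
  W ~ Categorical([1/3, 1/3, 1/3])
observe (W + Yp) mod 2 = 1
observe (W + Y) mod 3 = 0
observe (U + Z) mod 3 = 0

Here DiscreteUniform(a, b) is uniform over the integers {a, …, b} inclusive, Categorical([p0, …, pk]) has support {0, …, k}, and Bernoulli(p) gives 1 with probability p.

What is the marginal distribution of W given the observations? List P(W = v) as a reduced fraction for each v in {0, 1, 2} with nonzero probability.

Enumerate traces; 8 have nonzero weight after conditioning:
  (Z=1, Y=0, X=0, U=2, W=0) weight 1/108
  (Z=1, Y=0, X=1, U=2, W=0) weight 1/540
  (Z=2, Y=1, X=0, U=1, W=2) weight 25/1296
  (Z=2, Y=1, X=1, U=1, W=2) weight 5/1296
  (Z=3, Y=1, X=0, U=0, W=2) weight 25/1296
  (Z=3, Y=1, X=0, U=3, W=2) weight 25/1296
  (Z=3, Y=1, X=1, U=0, W=2) weight 5/1296
  (Z=3, Y=1, X=1, U=3, W=2) weight 5/1296
Group by W:
  weight(W=0) = 1/90
  weight(W=2) = 5/72
Total weight = 1/90 + 5/72 = 29/360
P(W=0 | obs) = 1/90 / 29/360 = 4/29
P(W=2 | obs) = 5/72 / 29/360 = 25/29

P(W=0) = 4/29, P(W=2) = 25/29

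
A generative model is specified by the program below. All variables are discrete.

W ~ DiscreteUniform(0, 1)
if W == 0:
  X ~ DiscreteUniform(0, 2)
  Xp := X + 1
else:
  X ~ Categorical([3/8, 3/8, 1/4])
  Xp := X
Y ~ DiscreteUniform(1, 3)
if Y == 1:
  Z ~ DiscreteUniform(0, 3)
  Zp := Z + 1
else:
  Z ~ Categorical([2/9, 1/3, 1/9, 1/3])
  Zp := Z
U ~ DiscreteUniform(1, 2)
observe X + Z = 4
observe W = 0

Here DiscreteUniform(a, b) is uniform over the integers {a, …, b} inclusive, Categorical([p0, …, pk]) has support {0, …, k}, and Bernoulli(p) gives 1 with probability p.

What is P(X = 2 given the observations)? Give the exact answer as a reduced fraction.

P(X = 2 | obs) = 17/50

Enumerate traces; 12 have nonzero weight after conditioning:
  (W=0, X=1, Y=1, Z=3, U=1) weight 1/144
  (W=0, X=1, Y=1, Z=3, U=2) weight 1/144
  (W=0, X=1, Y=2, Z=3, U=1) weight 1/108
  (W=0, X=1, Y=2, Z=3, U=2) weight 1/108
  (W=0, X=1, Y=3, Z=3, U=1) weight 1/108
  (W=0, X=1, Y=3, Z=3, U=2) weight 1/108
  (W=0, X=2, Y=1, Z=2, U=1) weight 1/144
  (W=0, X=2, Y=1, Z=2, U=2) weight 1/144
  … 4 more
Group by X:
  weight(X=1) = 11/216
  weight(X=2) = 17/648
Total weight = 11/216 + 17/648 = 25/324
P(X=1 | obs) = 11/216 / 25/324 = 33/50
P(X=2 | obs) = 17/648 / 25/324 = 17/50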